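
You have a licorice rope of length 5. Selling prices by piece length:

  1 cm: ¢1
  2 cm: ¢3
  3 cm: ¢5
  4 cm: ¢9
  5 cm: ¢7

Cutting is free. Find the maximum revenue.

10

Consider every possible first cut. v[k] is the best of p[i]+v[k−i] over all sellable i≤k.
v[1] = 1
v[2] = max(1+1, 3+0) = 3
v[3] = max(1+3, 3+1, 5+0) = 5
v[4] = max(1+5, 3+3, 5+1, 9+0) = 9
v[5] = max(1+9, 3+5, 5+3, 9+1, 7+0) = 10
One optimal cutting: 4 + 1 → ¢9 + ¢1 = ¢10.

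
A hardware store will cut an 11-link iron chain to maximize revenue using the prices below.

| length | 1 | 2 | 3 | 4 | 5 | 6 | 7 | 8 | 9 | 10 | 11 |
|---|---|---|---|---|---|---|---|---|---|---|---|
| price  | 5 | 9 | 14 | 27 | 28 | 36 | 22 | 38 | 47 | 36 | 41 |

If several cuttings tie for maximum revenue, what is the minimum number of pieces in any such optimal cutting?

5

Consider every possible first cut. r[k] is the best of p[i]+r[k−i] over all sellable i≤k.
r[1] = 5
r[2] = max(5+5, 9+0) = 10
r[3] = max(5+10, 9+5, 14+0) = 15
r[4] = max(5+15, 9+10, 14+5, 27+0) = 27
r[5] = max(5+27, 9+15, 14+10, 27+5, 28+0) = 32
r[6] = max(5+32, 9+27, 14+15, 27+10, 28+5, 36+0) = 37
r[7] = max(5+37, 9+32, 14+27, …, 36+5, 22+0) = 42
r[8] = max(5+42, 9+37, 14+32, …, 22+5, 38+0) = 54
r[9] = max(5+54, 9+42, 14+37, …, 38+5, 47+0) = 59
r[10] = max(5+59, 9+54, 14+42, …, 47+5, 36+0) = 64
r[11] = max(5+64, 9+59, 14+54, …, 36+5, 41+0) = 69
Maximum revenue is $69.
Now minimize piece count subject to staying optimal: for each k, pieces[k] = 1 + min over i with p[i]+r[k−i]=r[k] of pieces[k−i].
pieces[8] = 2
pieces[9] = 3
pieces[10] = 4
pieces[11] = 5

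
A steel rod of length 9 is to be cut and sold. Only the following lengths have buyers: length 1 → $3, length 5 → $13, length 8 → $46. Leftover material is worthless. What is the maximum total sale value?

49

Let f[k] be the best obtainable value from length k. For each k, try every first piece i and keep the best of price[i] + f[k−i].
f[1] = 3
f[2] = 6  (first piece 1, then f[1]=3)
f[3] = 9  (first piece 1, then f[2]=6)
f[4] = 12  (first piece 1, then f[3]=9)
f[5] = max(3+12, 13+0) = 15
f[6] = max(3+15, 13+3) = 18
f[7] = max(3+18, 13+6) = 21
f[8] = max(3+21, 13+9, 46+0) = 46
f[9] = max(3+46, 13+12, 46+3) = 49
One optimal cutting: 8 + 1 → $49.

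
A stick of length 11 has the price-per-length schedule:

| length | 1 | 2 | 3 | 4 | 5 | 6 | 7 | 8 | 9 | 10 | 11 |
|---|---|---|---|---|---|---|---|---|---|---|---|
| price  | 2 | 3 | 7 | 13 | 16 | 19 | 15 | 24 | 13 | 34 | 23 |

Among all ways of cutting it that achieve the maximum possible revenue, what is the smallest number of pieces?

2

Consider every possible first cut. r[k] is the best of p[i]+r[k−i] over all sellable i≤k.
r[1] = 2
r[2] = max(2+2, 3+0) = 4
r[3] = max(2+4, 3+2, 7+0) = 7
r[4] = max(2+7, 3+4, 7+2, 13+0) = 13
r[5] = max(2+13, 3+7, 7+4, 13+2, 16+0) = 16
r[6] = max(2+16, 3+13, 7+7, 13+4, 16+2, 19+0) = 19
r[7] = max(2+19, 3+16, 7+13, …, 19+2, 15+0) = 21
r[8] = max(2+21, 3+19, 7+16, …, 15+2, 24+0) = 26
r[9] = max(2+26, 3+21, 7+19, …, 24+2, 13+0) = 29
r[10] = max(2+29, 3+26, 7+21, …, 13+2, 34+0) = 34
r[11] = max(2+34, 3+29, 7+26, …, 34+2, 23+0) = 36
Maximum revenue is €36.
Now minimize piece count subject to staying optimal: for each k, pieces[k] = 1 + min over i with p[i]+r[k−i]=r[k] of pieces[k−i].
pieces[8] = 2
pieces[9] = 2
pieces[10] = 1
pieces[11] = 2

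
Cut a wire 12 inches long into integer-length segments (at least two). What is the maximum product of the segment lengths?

81

Define f[k] = max over 1≤i<k of i · max(k−i, f[k−i]); the inner max lets the remainder stay uncut if that's better.
Small cases: f[2]=1, f[3]=2, f[4]=4, f[5]=6, f[6]=9, f[7]=12.
f[8] = max(1×12, 2×9, 3×6, …, 6×2, 7×1) = 18
f[9] = max(1×18, 2×12, 3×9, …, 7×2, 8×1) = 27
f[10] = max(1×27, 2×18, 3×12, …, 8×2, 9×1) = 36
f[11] = max(1×36, 2×27, 3×18, …, 9×2, 10×1) = 54
f[12] = max(1×54, 2×36, 3×27, …, 10×2, 11×1) = 81
One optimal split: 3 + 3 + 3 + 3; product 3×3×3×3 = 81.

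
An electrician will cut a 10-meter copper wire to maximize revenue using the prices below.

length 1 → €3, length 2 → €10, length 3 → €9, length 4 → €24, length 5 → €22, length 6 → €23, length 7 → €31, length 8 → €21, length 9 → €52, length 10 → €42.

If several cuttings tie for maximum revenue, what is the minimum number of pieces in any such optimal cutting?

3

Build r[k] bottom-up: r[k] = max over allowed piece i of (p[i] + r[k−i]).
r[1] = 3
r[2] = max(3+3, 10+0) = 10
r[3] = max(3+10, 10+3, 9+0) = 13
r[4] = max(3+13, 10+10, 9+3, 24+0) = 24
r[5] = max(3+24, 10+13, 9+10, 24+3, 22+0) = 27
r[6] = max(3+27, 10+24, 9+13, 24+10, 22+3, 23+0) = 34
r[7] = max(3+34, 10+27, 9+24, …, 23+3, 31+0) = 37
r[8] = max(3+37, 10+34, 9+27, …, 31+3, 21+0) = 48
r[9] = max(3+48, 10+37, 9+34, …, 21+3, 52+0) = 52
r[10] = max(3+52, 10+48, 9+37, …, 52+3, 42+0) = 58
Maximum revenue is €58.
Now minimize piece count subject to staying optimal: for each k, pieces[k] = 1 + min over i with p[i]+r[k−i]=r[k] of pieces[k−i].
pieces[7] = 3
pieces[8] = 2
pieces[9] = 1
pieces[10] = 3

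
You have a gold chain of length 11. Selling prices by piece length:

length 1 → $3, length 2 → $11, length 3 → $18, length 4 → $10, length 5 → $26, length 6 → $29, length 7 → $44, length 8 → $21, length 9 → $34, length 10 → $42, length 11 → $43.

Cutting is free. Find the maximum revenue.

66

Consider every possible first cut. v[k] is the best of p[i]+v[k−i] over all sellable i≤k.
v[1] = 3
v[2] = 11
v[3] = 18
v[4] = 22  (first piece 2, then v[2]=11)
v[5] = 29  (first piece 2, then v[3]=18)
v[6] = 36  (first piece 3, then v[3]=18)
v[7] = 44
v[8] = 47  (first piece 1, then v[7]=44)
v[9] = 55  (first piece 2, then v[7]=44)
v[10] = 62  (first piece 3, then v[7]=44)
v[11] = 66  (first piece 2, then v[9]=55)
One optimal cutting: 7 + 2 + 2 → $44 + $11 + $11 = $66.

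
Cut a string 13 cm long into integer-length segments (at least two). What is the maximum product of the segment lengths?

Fill g[k] for k=2..13: at each k try every first piece i and multiply by the better of (k−i) uncut or g[k−i].
g[2] = 1*max(1,0) = 1*1 = 1
g[3] = max(1*2, 2*1) = 2
g[4] = max(1*3, 2*2, 3*1) = 4
g[5] = max(1*4, 2*3, 3*2, 4*1) = 6
g[6] = max(1*6, 2*4, 3*3, 4*2, 5*1) = 9
g[7] = max(1*9, 2*6, 3*4, 4*3, 5*2, 6*1) = 12
g[8] = max(1*12, 2*9, 3*6, …, 6*2, 7*1) = 18
g[9] = max(1*18, 2*12, 3*9, …, 7*2, 8*1) = 27
g[10] = max(1*27, 2*18, 3*12, …, 8*2, 9*1) = 36
g[11] = max(1*36, 2*27, 3*18, …, 9*2, 10*1) = 54
g[12] = max(1*54, 2*36, 3*27, …, 10*2, 11*1) = 81
g[13] = max(1*81, 2*54, 3*36, …, 11*2, 12*1) = 108
One optimal split: 3 + 3 + 3 + 2 + 2; product 3*3*3*2*2 = 108.

108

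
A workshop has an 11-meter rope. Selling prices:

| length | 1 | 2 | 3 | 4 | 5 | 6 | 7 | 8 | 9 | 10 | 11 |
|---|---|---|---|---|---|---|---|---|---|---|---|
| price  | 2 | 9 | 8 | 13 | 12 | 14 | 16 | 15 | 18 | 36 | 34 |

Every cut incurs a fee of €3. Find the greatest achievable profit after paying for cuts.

Consider every possible first cut. net[k] is the best of p[i]+net[k−i] over all sellable i≤k, charging 3 whenever i<k.
net[1] = 2
net[2] = max(2+2-3, 9+0) = 9
net[3] = max(2+9-3, 9+2-3, 8+0) = 8
net[4] = max(2+8-3, 9+9-3, 8+2-3, 13+0) = 15
net[5] = max(2+15-3, 9+8-3, 8+9-3, 13+2-3, 12+0) = 14
net[6] = max(2+14-3, 9+15-3, 8+8-3, 13+9-3, 12+2-3, 14+0) = 21
net[7] = max(2+21-3, 9+14-3, 8+15-3, …, 14+2-3, 16+0) = 20
net[8] = max(2+20-3, 9+21-3, 8+14-3, …, 16+2-3, 15+0) = 27
net[9] = max(2+27-3, 9+20-3, 8+21-3, …, 15+2-3, 18+0) = 26
net[10] = max(2+26-3, 9+27-3, 8+20-3, …, 18+2-3, 36+0) = 36
net[11] = max(2+36-3, 9+26-3, 8+27-3, …, 36+2-3, 34+0) = 35
One optimal plan: pieces 10 + 1 (1 cut) → €38 − €3 = €35.

35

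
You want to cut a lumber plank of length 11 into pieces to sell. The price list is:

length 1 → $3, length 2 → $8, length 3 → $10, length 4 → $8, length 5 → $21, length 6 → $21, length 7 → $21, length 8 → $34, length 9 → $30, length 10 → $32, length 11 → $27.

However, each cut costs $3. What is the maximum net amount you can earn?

Consider every possible first cut. v[k] is the best of p[i]+v[k−i] over all sellable i≤k, charging 3 whenever i<k.
v[1] = 3
v[2] = max(3+3-3, 8+0) = 8
v[3] = max(3+8-3, 8+3-3, 10+0) = 10
v[4] = max(3+10-3, 8+8-3, 10+3-3, 8+0) = 13
v[5] = max(3+13-3, 8+10-3, 10+8-3, 8+3-3, 21+0) = 21
v[6] = max(3+21-3, 8+13-3, 10+10-3, 8+8-3, 21+3-3, 21+0) = 21
v[7] = max(3+21-3, 8+21-3, 10+13-3, …, 21+3-3, 21+0) = 26
v[8] = max(3+26-3, 8+21-3, 10+21-3, …, 21+3-3, 34+0) = 34
v[9] = max(3+34-3, 8+26-3, 10+21-3, …, 34+3-3, 30+0) = 34
v[10] = max(3+34-3, 8+34-3, 10+26-3, …, 30+3-3, 32+0) = 39
v[11] = max(3+39-3, 8+34-3, 10+34-3, …, 32+3-3, 27+0) = 41
One optimal plan: pieces 8 + 3 (1 cut) → $44 − $3 = $41.

41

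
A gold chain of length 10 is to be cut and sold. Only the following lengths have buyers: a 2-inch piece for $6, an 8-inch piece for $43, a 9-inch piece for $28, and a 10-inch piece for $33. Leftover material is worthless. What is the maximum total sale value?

Let f[k] be the best obtainable value from length k. For each k, try every first piece i and keep the best of price[i] + f[k−i].
f[1] = 0
f[2] = 6
f[3] = 6
f[4] = 12  (first piece 2, then f[2]=6)
f[5] = 12
f[6] = 18  (first piece 2, then f[4]=12)
f[7] = 18
f[8] = max(6+18, 43+0) = 43
f[9] = max(6+18, 43+0, 28+0) = 43
f[10] = max(6+43, 43+6, 28+0, 33+0) = 49
One optimal cutting: 8 + 2 → $49.

49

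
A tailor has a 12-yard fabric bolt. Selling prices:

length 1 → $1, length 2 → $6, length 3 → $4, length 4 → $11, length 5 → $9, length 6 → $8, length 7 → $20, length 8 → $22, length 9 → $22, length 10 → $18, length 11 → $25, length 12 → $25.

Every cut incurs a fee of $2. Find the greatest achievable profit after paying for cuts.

Consider every possible first cut. v[k] is the best of p[i]+v[k−i] over all sellable i≤k, charging 2 whenever i<k.
v[1] = 1
v[2] = 6
v[3] = 5  (first piece 1, then v[2]=6)
v[4] = 11
v[5] = 10  (first piece 1, then v[4]=11)
v[6] = 15  (first piece 2, then v[4]=11)
v[7] = 20
v[8] = 22
v[9] = 24  (first piece 2, then v[7]=20)
v[10] = 26  (first piece 2, then v[8]=22)
v[11] = 29  (first piece 4, then v[7]=20)
v[12] = 31  (first piece 4, then v[8]=22)
One optimal plan: pieces 8 + 4 (1 cut) → $33 − $2 = $31.

31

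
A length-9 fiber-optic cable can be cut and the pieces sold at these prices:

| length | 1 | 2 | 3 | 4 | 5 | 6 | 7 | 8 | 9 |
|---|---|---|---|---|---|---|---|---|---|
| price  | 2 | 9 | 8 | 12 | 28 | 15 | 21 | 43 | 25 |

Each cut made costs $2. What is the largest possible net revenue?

Build net[k] bottom-up: net[k] = max over allowed piece i of (p[i] + net[k−i]) − 2 per cut.
net[1] = 2
net[2] = 9
net[3] = 9  (first piece 1, then net[2]=9)
net[4] = 16  (first piece 2, then net[2]=9)
net[5] = 28
net[6] = 28  (first piece 1, then net[5]=28)
net[7] = 35  (first piece 2, then net[5]=28)
net[8] = 43
net[9] = 43  (first piece 1, then net[8]=43)
One optimal plan: pieces 8 + 1 (1 cut) → $45 − $2 = $43.

43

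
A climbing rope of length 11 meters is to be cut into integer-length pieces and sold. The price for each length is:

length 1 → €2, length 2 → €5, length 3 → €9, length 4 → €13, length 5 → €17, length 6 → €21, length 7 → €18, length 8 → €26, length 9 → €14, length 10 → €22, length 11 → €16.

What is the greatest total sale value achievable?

38

Consider every possible first cut. best[k] is the best of p[i]+best[k−i] over all sellable i≤k.
best[1] = 2
best[2] = 5
best[3] = 9
best[4] = 13
best[5] = 17
best[6] = 21
best[7] = 23  (first piece 1, then best[6]=21)
best[8] = 26  (first piece 2, then best[6]=21)
best[9] = 30  (first piece 3, then best[6]=21)
best[10] = 34  (first piece 4, then best[6]=21)
best[11] = 38  (first piece 5, then best[6]=21)
One optimal cutting: 6 + 5 → €21 + €17 = €38.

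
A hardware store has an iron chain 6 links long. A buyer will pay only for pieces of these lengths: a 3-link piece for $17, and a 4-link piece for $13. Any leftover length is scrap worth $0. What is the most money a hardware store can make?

Let f[k] be the best obtainable value from length k. For each k, try every first piece i and keep the best of price[i] + f[k−i].
f[1] = 0
f[2] = 0
f[3] = 17
f[4] = max(17+0, 13+0) = 17
f[5] = max(17+0, 13+0) = 17
f[6] = max(17+17, 13+0) = 34
One optimal cutting: 3 + 3 → $34.

34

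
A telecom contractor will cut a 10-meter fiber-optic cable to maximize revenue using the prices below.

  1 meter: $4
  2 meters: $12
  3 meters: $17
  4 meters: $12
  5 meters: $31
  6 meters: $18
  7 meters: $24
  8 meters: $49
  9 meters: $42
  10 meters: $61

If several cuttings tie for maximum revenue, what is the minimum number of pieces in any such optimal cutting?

Let r[k] be the best obtainable value from length k. For each k, try every first piece i and keep the best of price[i] + r[k−i].
r[1] = 4
r[2] = 12
r[3] = 17
r[4] = 24  (first piece 2, then r[2]=12)
r[5] = 31
r[6] = 36  (first piece 2, then r[4]=24)
r[7] = 43  (first piece 2, then r[5]=31)
r[8] = 49
r[9] = 55  (first piece 2, then r[7]=43)
r[10] = 62  (first piece 5, then r[5]=31)
Maximum revenue is $62.
Now minimize piece count subject to staying optimal: for each k, pieces[k] = 1 + min over i with p[i]+r[k−i]=r[k] of pieces[k−i].
pieces[7] = 2
pieces[8] = 1
pieces[9] = 3
pieces[10] = 2

2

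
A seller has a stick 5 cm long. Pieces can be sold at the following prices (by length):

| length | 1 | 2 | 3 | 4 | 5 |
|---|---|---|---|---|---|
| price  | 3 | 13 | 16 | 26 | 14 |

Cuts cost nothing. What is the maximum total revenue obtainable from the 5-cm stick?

29

Build v[k] bottom-up: v[k] = max over allowed piece i of (p[i] + v[k−i]).
v[1] = 3
v[2] = 13
v[3] = 16  (first piece 1, then v[2]=13)
v[4] = 26  (first piece 2, then v[2]=13)
v[5] = 29  (first piece 1, then v[4]=26)
One optimal cutting: 2 + 2 + 1 → 13 + 13 + 3 = 29.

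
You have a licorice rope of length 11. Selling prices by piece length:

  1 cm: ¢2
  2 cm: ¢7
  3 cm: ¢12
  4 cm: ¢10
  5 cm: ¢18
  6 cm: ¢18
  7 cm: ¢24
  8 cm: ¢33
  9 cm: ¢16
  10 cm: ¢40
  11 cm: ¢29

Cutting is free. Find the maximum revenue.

45

Let R[k] be the best obtainable value from length k. For each k, try every first piece i and keep the best of price[i] + R[k−i].
R[1] = 2
R[2] = max(2+2, 7+0) = 7
R[3] = max(2+7, 7+2, 12+0) = 12
R[4] = max(2+12, 7+7, 12+2, 10+0) = 14
R[5] = max(2+14, 7+12, 12+7, 10+2, 18+0) = 19
R[6] = max(2+19, 7+14, 12+12, 10+7, 18+2, 18+0) = 24
R[7] = max(2+24, 7+19, 12+14, …, 18+2, 24+0) = 26
R[8] = max(2+26, 7+24, 12+19, …, 24+2, 33+0) = 33
R[9] = max(2+33, 7+26, 12+24, …, 33+2, 16+0) = 36
R[10] = max(2+36, 7+33, 12+26, …, 16+2, 40+0) = 40
R[11] = max(2+40, 7+36, 12+33, …, 40+2, 29+0) = 45
One optimal cutting: 8 + 3 → ¢33 + ¢12 = ¢45.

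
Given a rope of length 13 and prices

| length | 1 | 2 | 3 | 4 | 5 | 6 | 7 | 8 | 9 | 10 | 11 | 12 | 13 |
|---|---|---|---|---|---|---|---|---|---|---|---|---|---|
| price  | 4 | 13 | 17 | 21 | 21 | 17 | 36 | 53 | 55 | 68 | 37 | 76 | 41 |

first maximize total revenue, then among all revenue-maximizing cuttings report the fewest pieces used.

2

Consider every possible first cut. r[k] is the best of p[i]+r[k−i] over all sellable i≤k.
r[1] = 4
r[2] = max(4+4, 13+0) = 13
r[3] = max(4+13, 13+4, 17+0) = 17
r[4] = max(4+17, 13+13, 17+4, 21+0) = 26
r[5] = max(4+26, 13+17, 17+13, 21+4, 21+0) = 30
r[6] = max(4+30, 13+26, 17+17, 21+13, 21+4, 17+0) = 39
r[7] = max(4+39, 13+30, 17+26, …, 17+4, 36+0) = 43
r[8] = max(4+43, 13+39, 17+30, …, 36+4, 53+0) = 53
r[9] = max(4+53, 13+43, 17+39, …, 53+4, 55+0) = 57
r[10] = max(4+57, 13+53, 17+43, …, 55+4, 68+0) = 68
r[11] = max(4+68, 13+57, 17+53, …, 68+4, 37+0) = 72
r[12] = max(4+72, 13+68, 17+57, …, 37+4, 76+0) = 81
r[13] = max(4+81, 13+72, 17+68, …, 76+4, 41+0) = 85
Maximum revenue is 85.
Now minimize piece count subject to staying optimal: for each k, pieces[k] = 1 + min over i with p[i]+r[k−i]=r[k] of pieces[k−i].
pieces[10] = 1
pieces[11] = 2
pieces[12] = 2
pieces[13] = 2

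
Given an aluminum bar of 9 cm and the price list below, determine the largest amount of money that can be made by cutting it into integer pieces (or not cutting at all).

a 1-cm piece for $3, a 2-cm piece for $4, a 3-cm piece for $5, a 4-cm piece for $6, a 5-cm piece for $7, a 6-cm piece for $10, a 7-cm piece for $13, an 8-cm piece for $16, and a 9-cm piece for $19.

Let r[k] be the best obtainable value from length k. For each k, try every first piece i and keep the best of price[i] + r[k−i].
r[1] = 3
r[2] = max(3+3, 4+0) = 6
r[3] = max(3+6, 4+3, 5+0) = 9
r[4] = max(3+9, 4+6, 5+3, 6+0) = 12
r[5] = max(3+12, 4+9, 5+6, 6+3, 7+0) = 15
r[6] = max(3+15, 4+12, 5+9, 6+6, 7+3, 10+0) = 18
r[7] = max(3+18, 4+15, 5+12, …, 10+3, 13+0) = 21
r[8] = max(3+21, 4+18, 5+15, …, 13+3, 16+0) = 24
r[9] = max(3+24, 4+21, 5+18, …, 16+3, 19+0) = 27
One optimal cutting: 1 + 1 + 1 + 1 + 1 + 1 + 1 + 1 + 1 → $3 + $3 + $3 + $3 + $3 + $3 + $3 + $3 + $3 = $27.

27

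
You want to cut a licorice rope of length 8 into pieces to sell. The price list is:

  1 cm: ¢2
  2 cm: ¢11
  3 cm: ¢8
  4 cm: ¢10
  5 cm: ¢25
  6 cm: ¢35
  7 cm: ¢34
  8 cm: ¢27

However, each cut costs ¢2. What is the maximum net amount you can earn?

Let net[k] be the best obtainable value from length k. For each k, try every first piece i and keep the best of price[i] + net[k−i] minus the 2 cut fee when i<k.
net[1] = 2
net[2] = max(2+2-2, 11+0) = 11
net[3] = max(2+11-2, 11+2-2, 8+0) = 11
net[4] = max(2+11-2, 11+11-2, 8+2-2, 10+0) = 20
net[5] = max(2+20-2, 11+11-2, 8+11-2, 10+2-2, 25+0) = 25
net[6] = max(2+25-2, 11+20-2, 8+11-2, 10+11-2, 25+2-2, 35+0) = 35
net[7] = max(2+35-2, 11+25-2, 8+20-2, …, 35+2-2, 34+0) = 35
net[8] = max(2+35-2, 11+35-2, 8+25-2, …, 34+2-2, 27+0) = 44
One optimal plan: pieces 6 + 2 (1 cut) → ¢46 − ¢2 = ¢44.

44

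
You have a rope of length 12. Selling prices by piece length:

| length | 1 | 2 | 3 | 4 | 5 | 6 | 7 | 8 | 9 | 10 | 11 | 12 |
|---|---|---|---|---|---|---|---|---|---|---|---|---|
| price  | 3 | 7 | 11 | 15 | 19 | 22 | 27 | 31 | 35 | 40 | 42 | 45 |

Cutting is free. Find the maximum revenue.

Let v[k] be the best obtainable value from length k. For each k, try every first piece i and keep the best of price[i] + v[k−i].
v[1] = 3
v[2] = max(3+3, 7+0) = 7
v[3] = max(3+7, 7+3, 11+0) = 11
v[4] = max(3+11, 7+7, 11+3, 15+0) = 15
v[5] = max(3+15, 7+11, 11+7, 15+3, 19+0) = 19
v[6] = max(3+19, 7+15, 11+11, 15+7, 19+3, 22+0) = 22
v[7] = max(3+22, 7+19, 11+15, …, 22+3, 27+0) = 27
v[8] = max(3+27, 7+22, 11+19, …, 27+3, 31+0) = 31
v[9] = max(3+31, 7+27, 11+22, …, 31+3, 35+0) = 35
v[10] = max(3+35, 7+31, 11+27, …, 35+3, 40+0) = 40
v[11] = max(3+40, 7+35, 11+31, …, 40+3, 42+0) = 43
v[12] = max(3+43, 7+40, 11+35, …, 42+3, 45+0) = 47
One optimal cutting: 10 + 2 → €40 + €7 = €47.

47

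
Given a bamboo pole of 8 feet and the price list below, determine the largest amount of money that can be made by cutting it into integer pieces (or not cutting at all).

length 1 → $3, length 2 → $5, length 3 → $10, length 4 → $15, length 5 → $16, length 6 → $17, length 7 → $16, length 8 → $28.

30

Build R[k] bottom-up: R[k] = max over allowed piece i of (p[i] + R[k−i]).
R[1] = 3
R[2] = 6  (first piece 1, then R[1]=3)
R[3] = 10
R[4] = 15
R[5] = 18  (first piece 1, then R[4]=15)
R[6] = 21  (first piece 1, then R[5]=18)
R[7] = 25  (first piece 3, then R[4]=15)
R[8] = 30  (first piece 4, then R[4]=15)
One optimal cutting: 4 + 4 → $15 + $15 = $30.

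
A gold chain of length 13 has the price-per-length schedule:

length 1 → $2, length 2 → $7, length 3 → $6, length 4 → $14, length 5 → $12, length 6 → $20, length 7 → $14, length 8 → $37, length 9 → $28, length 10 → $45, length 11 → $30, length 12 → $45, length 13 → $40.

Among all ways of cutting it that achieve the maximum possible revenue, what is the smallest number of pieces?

3

Let r[k] be the best obtainable value from length k. For each k, try every first piece i and keep the best of price[i] + r[k−i].
r[1] = 2
r[2] = max(2+2, 7+0) = 7
r[3] = max(2+7, 7+2, 6+0) = 9
r[4] = max(2+9, 7+7, 6+2, 14+0) = 14
r[5] = max(2+14, 7+9, 6+7, 14+2, 12+0) = 16
r[6] = max(2+16, 7+14, 6+9, 14+7, 12+2, 20+0) = 21
r[7] = max(2+21, 7+16, 6+14, …, 20+2, 14+0) = 23
r[8] = max(2+23, 7+21, 6+16, …, 14+2, 37+0) = 37
r[9] = max(2+37, 7+23, 6+21, …, 37+2, 28+0) = 39
r[10] = max(2+39, 7+37, 6+23, …, 28+2, 45+0) = 45
r[11] = max(2+45, 7+39, 6+37, …, 45+2, 30+0) = 47
r[12] = max(2+47, 7+45, 6+39, …, 30+2, 45+0) = 52
r[13] = max(2+52, 7+47, 6+45, …, 45+2, 40+0) = 54
Maximum revenue is $54.
Now minimize piece count subject to staying optimal: for each k, pieces[k] = 1 + min over i with p[i]+r[k−i]=r[k] of pieces[k−i].
pieces[10] = 1
pieces[11] = 2
pieces[12] = 2
pieces[13] = 3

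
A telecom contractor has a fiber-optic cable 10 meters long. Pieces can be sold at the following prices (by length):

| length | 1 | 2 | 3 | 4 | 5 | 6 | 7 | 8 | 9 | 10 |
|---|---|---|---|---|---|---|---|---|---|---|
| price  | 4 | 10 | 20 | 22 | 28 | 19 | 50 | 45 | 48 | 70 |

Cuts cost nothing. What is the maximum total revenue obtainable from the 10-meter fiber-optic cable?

Consider every possible first cut. v[k] is the best of p[i]+v[k−i] over all sellable i≤k.
v[1] = 4
v[2] = max(4+4, 10+0) = 10
v[3] = max(4+10, 10+4, 20+0) = 20
v[4] = max(4+20, 10+10, 20+4, 22+0) = 24
v[5] = max(4+24, 10+20, 20+10, 22+4, 28+0) = 30
v[6] = max(4+30, 10+24, 20+20, 22+10, 28+4, 19+0) = 40
v[7] = max(4+40, 10+30, 20+24, …, 19+4, 50+0) = 50
v[8] = max(4+50, 10+40, 20+30, …, 50+4, 45+0) = 54
v[9] = max(4+54, 10+50, 20+40, …, 45+4, 48+0) = 60
v[10] = max(4+60, 10+54, 20+50, …, 48+4, 70+0) = 70
One optimal cutting: 7 + 3 → $50 + $20 = $70.

70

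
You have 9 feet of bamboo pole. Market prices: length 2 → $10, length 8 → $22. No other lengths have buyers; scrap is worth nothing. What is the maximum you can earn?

40

Build f[k] bottom-up: f[k] = max over allowed piece i of (p[i] + f[k−i]).
f[1] = 0
f[2] = 10
f[3] = 10
f[4] = 20  (first piece 2, then f[2]=10)
f[5] = 20
f[6] = 30  (first piece 2, then f[4]=20)
f[7] = 30
f[8] = max(10+30, 22+0) = 40
f[9] = max(10+30, 22+0) = 40
One optimal cutting: pieces 2 + 2 + 2 + 2 with 1 foot of scrap → $40.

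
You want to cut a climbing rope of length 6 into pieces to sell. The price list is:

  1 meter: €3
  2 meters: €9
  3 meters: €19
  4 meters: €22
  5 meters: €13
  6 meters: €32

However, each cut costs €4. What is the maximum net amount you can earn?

34

Build v[k] bottom-up: v[k] = max over allowed piece i of (p[i] + v[k−i]) − 4 per cut.
v[1] = 3
v[2] = max(3+3-4, 9+0) = 9
v[3] = max(3+9-4, 9+3-4, 19+0) = 19
v[4] = max(3+19-4, 9+9-4, 19+3-4, 22+0) = 22
v[5] = max(3+22-4, 9+19-4, 19+9-4, 22+3-4, 13+0) = 24
v[6] = max(3+24-4, 9+22-4, 19+19-4, 22+9-4, 13+3-4, 32+0) = 34
One optimal plan: pieces 3 + 3 (1 cut) → €38 − €4 = €34.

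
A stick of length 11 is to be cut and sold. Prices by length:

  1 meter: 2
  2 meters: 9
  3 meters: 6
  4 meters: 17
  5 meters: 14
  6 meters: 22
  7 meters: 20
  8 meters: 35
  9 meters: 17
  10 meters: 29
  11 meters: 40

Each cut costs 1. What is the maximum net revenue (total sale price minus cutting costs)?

44

Build r[k] bottom-up: r[k] = max over allowed piece i of (p[i] + r[k−i]) − 1 per cut.
r[1] = 2
r[2] = max(2+2-1, 9+0) = 9
r[3] = max(2+9-1, 9+2-1, 6+0) = 10
r[4] = max(2+10-1, 9+9-1, 6+2-1, 17+0) = 17
r[5] = max(2+17-1, 9+10-1, 6+9-1, 17+2-1, 14+0) = 18
r[6] = max(2+18-1, 9+17-1, 6+10-1, 17+9-1, 14+2-1, 22+0) = 25
r[7] = max(2+25-1, 9+18-1, 6+17-1, …, 22+2-1, 20+0) = 26
r[8] = max(2+26-1, 9+25-1, 6+18-1, …, 20+2-1, 35+0) = 35
r[9] = max(2+35-1, 9+26-1, 6+25-1, …, 35+2-1, 17+0) = 36
r[10] = max(2+36-1, 9+35-1, 6+26-1, …, 17+2-1, 29+0) = 43
r[11] = max(2+43-1, 9+36-1, 6+35-1, …, 29+2-1, 40+0) = 44
One optimal plan: pieces 8 + 2 + 1 (2 cuts) → 46 − 2 = 44.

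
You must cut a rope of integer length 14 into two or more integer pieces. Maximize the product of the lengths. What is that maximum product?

Let f[k] be the best product for length k (with at least one cut). For each first piece i, the rest contributes max(k−i, f[k−i]).
f[2] = 1·max(1,0) = 1·1 = 1
f[3] = max(1·2, 2·1) = 2
f[4] = max(1·3, 2·2, 3·1) = 4
f[5] = max(1·4, 2·3, 3·2, 4·1) = 6
f[6] = max(1·6, 2·4, 3·3, 4·2, 5·1) = 9
f[7] = max(1·9, 2·6, 3·4, 4·3, 5·2, 6·1) = 12
f[8] = max(1·12, 2·9, 3·6, …, 6·2, 7·1) = 18
f[9] = max(1·18, 2·12, 3·9, …, 7·2, 8·1) = 27
f[10] = max(1·27, 2·18, 3·12, …, 8·2, 9·1) = 36
f[11] = max(1·36, 2·27, 3·18, …, 9·2, 10·1) = 54
f[12] = max(1·54, 2·36, 3·27, …, 10·2, 11·1) = 81
f[13] = max(1·81, 2·54, 3·36, …, 11·2, 12·1) = 108
f[14] = max(1·108, 2·81, 3·54, …, 12·2, 13·1) = 162
One optimal split: 3 + 3 + 3 + 3 + 2; product 3·3·3·3·2 = 162.

162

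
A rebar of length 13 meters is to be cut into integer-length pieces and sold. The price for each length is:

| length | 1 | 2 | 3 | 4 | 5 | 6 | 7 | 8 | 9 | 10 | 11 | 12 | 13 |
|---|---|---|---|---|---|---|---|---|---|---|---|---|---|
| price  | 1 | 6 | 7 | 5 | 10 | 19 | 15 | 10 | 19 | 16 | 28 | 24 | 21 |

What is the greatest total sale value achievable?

Let best[k] be the best obtainable value from length k. For each k, try every first piece i and keep the best of price[i] + best[k−i].
best[1] = 1
best[2] = max(1+1, 6+0) = 6
best[3] = max(1+6, 6+1, 7+0) = 7
best[4] = max(1+7, 6+6, 7+1, 5+0) = 12
best[5] = max(1+12, 6+7, 7+6, 5+1, 10+0) = 13
best[6] = max(1+13, 6+12, 7+7, 5+6, 10+1, 19+0) = 19
best[7] = max(1+19, 6+13, 7+12, …, 19+1, 15+0) = 20
best[8] = max(1+20, 6+19, 7+13, …, 15+1, 10+0) = 25
best[9] = max(1+25, 6+20, 7+19, …, 10+1, 19+0) = 26
best[10] = max(1+26, 6+25, 7+20, …, 19+1, 16+0) = 31
best[11] = max(1+31, 6+26, 7+25, …, 16+1, 28+0) = 32
best[12] = max(1+32, 6+31, 7+26, …, 28+1, 24+0) = 38
best[13] = max(1+38, 6+32, 7+31, …, 24+1, 21+0) = 39
One optimal cutting: 6 + 6 + 1 → ₹19 + ₹19 + ₹1 = ₹39.

39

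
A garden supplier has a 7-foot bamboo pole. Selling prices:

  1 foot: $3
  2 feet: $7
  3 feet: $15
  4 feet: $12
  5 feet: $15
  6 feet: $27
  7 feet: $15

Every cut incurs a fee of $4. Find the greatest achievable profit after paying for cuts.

Consider every possible first cut. v[k] is the best of p[i]+v[k−i] over all sellable i≤k, charging 4 whenever i<k.
v[1] = 3
v[2] = max(3+3-4, 7+0) = 7
v[3] = max(3+7-4, 7+3-4, 15+0) = 15
v[4] = max(3+15-4, 7+7-4, 15+3-4, 12+0) = 14
v[5] = max(3+14-4, 7+15-4, 15+7-4, 12+3-4, 15+0) = 18
v[6] = max(3+18-4, 7+14-4, 15+15-4, 12+7-4, 15+3-4, 27+0) = 27
v[7] = max(3+27-4, 7+18-4, 15+14-4, …, 27+3-4, 15+0) = 26
One optimal plan: pieces 6 + 1 (1 cut) → $30 − $4 = $26.

26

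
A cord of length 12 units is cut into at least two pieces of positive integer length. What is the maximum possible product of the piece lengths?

Fill prod[k] for k=2..12: at each k try every first piece i and multiply by the better of (k−i) uncut or prod[k−i].
prod[2] = 1×max(1,0) = 1×1 = 1
prod[3] = 1×max(2,1) = 1×2 = 2
prod[4] = 2×max(2,1) = 2×2 = 4
prod[5] = 2×max(3,2) = 2×3 = 6
prod[6] = 3×max(3,2) = 3×3 = 9
prod[7] = 2×max(5,6) = 2×6 = 12
prod[8] = 2×max(6,9) = 2×9 = 18
prod[9] = 3×max(6,9) = 3×9 = 27
prod[10] = 2×max(8,18) = 2×18 = 36
prod[11] = 2×max(9,27) = 2×27 = 54
prod[12] = 3×max(9,27) = 3×27 = 81
One optimal split: 3 + 3 + 3 + 3; product 3×3×3×3 = 81.

81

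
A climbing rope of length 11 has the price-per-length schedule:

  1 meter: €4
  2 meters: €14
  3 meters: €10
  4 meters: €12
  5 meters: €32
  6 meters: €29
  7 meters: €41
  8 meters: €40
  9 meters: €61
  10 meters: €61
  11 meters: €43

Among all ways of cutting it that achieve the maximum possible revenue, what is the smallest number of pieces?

2

Let r[k] be the best obtainable value from length k. For each k, try every first piece i and keep the best of price[i] + r[k−i].
r[1] = 4
r[2] = max(4+4, 14+0) = 14
r[3] = max(4+14, 14+4, 10+0) = 18
r[4] = max(4+18, 14+14, 10+4, 12+0) = 28
r[5] = max(4+28, 14+18, 10+14, 12+4, 32+0) = 32
r[6] = max(4+32, 14+28, 10+18, 12+14, 32+4, 29+0) = 42
r[7] = max(4+42, 14+32, 10+28, …, 29+4, 41+0) = 46
r[8] = max(4+46, 14+42, 10+32, …, 41+4, 40+0) = 56
r[9] = max(4+56, 14+46, 10+42, …, 40+4, 61+0) = 61
r[10] = max(4+61, 14+56, 10+46, …, 61+4, 61+0) = 70
r[11] = max(4+70, 14+61, 10+56, …, 61+4, 43+0) = 75
Maximum revenue is €75.
Now minimize piece count subject to staying optimal: for each k, pieces[k] = 1 + min over i with p[i]+r[k−i]=r[k] of pieces[k−i].
pieces[8] = 4
pieces[9] = 1
pieces[10] = 5
pieces[11] = 2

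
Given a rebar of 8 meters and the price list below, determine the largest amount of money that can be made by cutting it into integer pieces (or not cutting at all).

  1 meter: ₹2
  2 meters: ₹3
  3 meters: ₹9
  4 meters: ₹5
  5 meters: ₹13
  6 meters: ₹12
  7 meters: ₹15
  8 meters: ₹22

Build R[k] bottom-up: R[k] = max over allowed piece i of (p[i] + R[k−i]).
R[1] = 2
R[2] = max(2+2, 3+0) = 4
R[3] = max(2+4, 3+2, 9+0) = 9
R[4] = max(2+9, 3+4, 9+2, 5+0) = 11
R[5] = max(2+11, 3+9, 9+4, 5+2, 13+0) = 13
R[6] = max(2+13, 3+11, 9+9, 5+4, 13+2, 12+0) = 18
R[7] = max(2+18, 3+13, 9+11, …, 12+2, 15+0) = 20
R[8] = max(2+20, 3+18, 9+13, …, 15+2, 22+0) = 22
One optimal cutting: 3 + 3 + 1 + 1 → ₹9 + ₹9 + ₹2 + ₹2 = ₹22.

22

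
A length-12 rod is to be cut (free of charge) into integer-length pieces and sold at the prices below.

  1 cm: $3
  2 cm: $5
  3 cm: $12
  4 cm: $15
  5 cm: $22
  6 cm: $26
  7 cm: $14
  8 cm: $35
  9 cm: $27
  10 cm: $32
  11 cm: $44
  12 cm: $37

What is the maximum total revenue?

Build R[k] bottom-up: R[k] = max over allowed piece i of (p[i] + R[k−i]).
R[1] = 3
R[2] = max(3+3, 5+0) = 6
R[3] = max(3+6, 5+3, 12+0) = 12
R[4] = max(3+12, 5+6, 12+3, 15+0) = 15
R[5] = max(3+15, 5+12, 12+6, 15+3, 22+0) = 22
R[6] = max(3+22, 5+15, 12+12, 15+6, 22+3, 26+0) = 26
R[7] = max(3+26, 5+22, 12+15, …, 26+3, 14+0) = 29
R[8] = max(3+29, 5+26, 12+22, …, 14+3, 35+0) = 35
R[9] = max(3+35, 5+29, 12+26, …, 35+3, 27+0) = 38
R[10] = max(3+38, 5+35, 12+29, …, 27+3, 32+0) = 44
R[11] = max(3+44, 5+38, 12+35, …, 32+3, 44+0) = 48
R[12] = max(3+48, 5+44, 12+38, …, 44+3, 37+0) = 52
One optimal cutting: 6 + 6 → $26 + $26 = $52.

52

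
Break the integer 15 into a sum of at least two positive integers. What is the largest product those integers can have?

243

Define g[k] = max over 1≤i<k of i · max(k−i, g[k−i]); the inner max lets the remainder stay uncut if that's better.
g[2] = 1*max(1,0) = 1*1 = 1
g[3] = max(1*2, 2*1) = 2
g[4] = max(1*3, 2*2, 3*1) = 4
g[5] = max(1*4, 2*3, 3*2, 4*1) = 6
g[6] = max(1*6, 2*4, 3*3, 4*2, 5*1) = 9
g[7] = max(1*9, 2*6, 3*4, 4*3, 5*2, 6*1) = 12
g[8] = max(1*12, 2*9, 3*6, …, 6*2, 7*1) = 18
g[9] = max(1*18, 2*12, 3*9, …, 7*2, 8*1) = 27
g[10] = max(1*27, 2*18, 3*12, …, 8*2, 9*1) = 36
g[11] = max(1*36, 2*27, 3*18, …, 9*2, 10*1) = 54
g[12] = max(1*54, 2*36, 3*27, …, 10*2, 11*1) = 81
g[13] = max(1*81, 2*54, 3*36, …, 11*2, 12*1) = 108
g[14] = max(1*108, 2*81, 3*54, …, 12*2, 13*1) = 162
g[15] = max(1*162, 2*108, 3*81, …, 13*2, 14*1) = 243
One optimal split: 3 + 3 + 3 + 3 + 3; product 3*3*3*3*3 = 243.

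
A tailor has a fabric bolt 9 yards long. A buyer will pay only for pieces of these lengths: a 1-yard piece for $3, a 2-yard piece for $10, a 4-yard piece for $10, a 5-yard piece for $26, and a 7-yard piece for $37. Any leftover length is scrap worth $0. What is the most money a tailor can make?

47

Build r[k] bottom-up: r[k] = max over allowed piece i of (p[i] + r[k−i]).
r[1] = 3
r[2] = 10
r[3] = 13  (first piece 1, then r[2]=10)
r[4] = 20  (first piece 2, then r[2]=10)
r[5] = 26
r[6] = 30  (first piece 2, then r[4]=20)
r[7] = 37
r[8] = 40  (first piece 1, then r[7]=37)
r[9] = 47  (first piece 2, then r[7]=37)
One optimal cutting: 7 + 2 → $47.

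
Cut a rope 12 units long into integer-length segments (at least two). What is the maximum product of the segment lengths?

Fill P[k] for k=2..12: at each k try every first piece i and multiply by the better of (k−i) uncut or P[k−i].
Small cases: P[2]=1, P[3]=2, P[4]=4, P[5]=6.
P[6] = 3·max(3,2) = 3·3 = 9
P[7] = 2·max(5,6) = 2·6 = 12
P[8] = 2·max(6,9) = 2·9 = 18
P[9] = 3·max(6,9) = 3·9 = 27
P[10] = 2·max(8,18) = 2·18 = 36
P[11] = 2·max(9,27) = 2·27 = 54
P[12] = 3·max(9,27) = 3·27 = 81
One optimal split: 3 + 3 + 3 + 3; product 3·3·3·3 = 81.

81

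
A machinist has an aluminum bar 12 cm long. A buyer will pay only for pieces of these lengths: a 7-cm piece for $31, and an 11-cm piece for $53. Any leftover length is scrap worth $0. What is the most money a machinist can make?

Consider every possible first cut. best[k] is the best of p[i]+best[k−i] over all sellable i≤k.
best[1] = 0
best[2] = 0
best[3] = 0
best[4] = 0
best[5] = 0
best[6] = 0
best[7] = 31
best[8] = 31
best[9] = 31
best[10] = 31
best[11] = 53
best[12] = 53
One optimal cutting: pieces 11 with 1 cm of scrap → $53.

53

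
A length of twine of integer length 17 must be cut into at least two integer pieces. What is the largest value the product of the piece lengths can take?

486

Fill P[k] for k=2..17: at each k try every first piece i and multiply by the better of (k−i) uncut or P[k−i].
P[2] = 1·max(1,0) = 1·1 = 1
P[3] = max(1·2, 2·1) = 2
P[4] = max(1·3, 2·2, 3·1) = 4
P[5] = max(1·4, 2·3, 3·2, 4·1) = 6
P[6] = max(1·6, 2·4, 3·3, 4·2, 5·1) = 9
P[7] = max(1·9, 2·6, 3·4, 4·3, 5·2, 6·1) = 12
P[8] = max(1·12, 2·9, 3·6, …, 6·2, 7·1) = 18
P[9] = max(1·18, 2·12, 3·9, …, 7·2, 8·1) = 27
P[10] = max(1·27, 2·18, 3·12, …, 8·2, 9·1) = 36
P[11] = max(1·36, 2·27, 3·18, …, 9·2, 10·1) = 54
P[12] = max(1·54, 2·36, 3·27, …, 10·2, 11·1) = 81
P[13] = max(1·81, 2·54, 3·36, …, 11·2, 12·1) = 108
P[14] = max(1·108, 2·81, 3·54, …, 12·2, 13·1) = 162
P[15] = max(1·162, 2·108, 3·81, …, 13·2, 14·1) = 243
P[16] = max(1·243, 2·162, 3·108, …, 14·2, 15·1) = 324
P[17] = max(1·324, 2·243, 3·162, …, 15·2, 16·1) = 486
One optimal split: 3 + 3 + 3 + 3 + 3 + 2; product 3·3·3·3·3·2 = 486.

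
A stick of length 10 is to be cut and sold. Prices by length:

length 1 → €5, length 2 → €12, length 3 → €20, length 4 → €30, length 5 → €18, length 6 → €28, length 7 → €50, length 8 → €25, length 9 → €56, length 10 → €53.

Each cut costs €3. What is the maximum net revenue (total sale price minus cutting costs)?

Consider every possible first cut. v[k] is the best of p[i]+v[k−i] over all sellable i≤k, charging 3 whenever i<k.
v[1] = 5
v[2] = 12
v[3] = 20
v[4] = 30
v[5] = 32  (first piece 1, then v[4]=30)
v[6] = 39  (first piece 2, then v[4]=30)
v[7] = 50
v[8] = 57  (first piece 4, then v[4]=30)
v[9] = 59  (first piece 1, then v[8]=57)
v[10] = 67  (first piece 3, then v[7]=50)
One optimal plan: pieces 7 + 3 (1 cut) → €70 − €3 = €67.

67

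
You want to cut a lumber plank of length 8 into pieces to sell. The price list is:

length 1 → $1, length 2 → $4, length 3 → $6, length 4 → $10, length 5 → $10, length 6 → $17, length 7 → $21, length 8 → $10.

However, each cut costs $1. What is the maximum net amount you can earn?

Build net[k] bottom-up: net[k] = max over allowed piece i of (p[i] + net[k−i]) − 1 per cut.
net[1] = 1
net[2] = 4
net[3] = 6
net[4] = 10
net[5] = 10  (first piece 1, then net[4]=10)
net[6] = 17
net[7] = 21
net[8] = 21  (first piece 1, then net[7]=21)
One optimal plan: pieces 7 + 1 (1 cut) → $22 − $1 = $21.

21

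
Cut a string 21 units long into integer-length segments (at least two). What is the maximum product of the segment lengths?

Let P[k] be the best product for length k (with at least one cut). For each first piece i, the rest contributes max(k−i, P[k−i]).
Small cases: P[2]=1, P[3]=2, P[4]=4, P[5]=6, P[6]=9, P[7]=12, P[8]=18, P[9]=27, P[10]=36, P[11]=54, P[12]=81, P[13]=108, P[14]=162, P[15]=243.
P[16] = 2*max(14,162) = 2*162 = 324
P[17] = 2*max(15,243) = 2*243 = 486
P[18] = 3*max(15,243) = 3*243 = 729
P[19] = 2*max(17,486) = 2*486 = 972
P[20] = 2*max(18,729) = 2*729 = 1458
P[21] = 3*max(18,729) = 3*729 = 2187
One optimal split: 3 + 3 + 3 + 3 + 3 + 3 + 3; product 3*3*3*3*3*3*3 = 2187.

2187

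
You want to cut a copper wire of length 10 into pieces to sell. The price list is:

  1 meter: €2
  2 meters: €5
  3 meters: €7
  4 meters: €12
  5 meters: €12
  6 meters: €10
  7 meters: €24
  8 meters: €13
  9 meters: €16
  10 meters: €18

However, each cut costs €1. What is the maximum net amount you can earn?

30

Build r[k] bottom-up: r[k] = max over allowed piece i of (p[i] + r[k−i]) − 1 per cut.
r[1] = 2
r[2] = 5
r[3] = 7
r[4] = 12
r[5] = 13  (first piece 1, then r[4]=12)
r[6] = 16  (first piece 2, then r[4]=12)
r[7] = 24
r[8] = 25  (first piece 1, then r[7]=24)
r[9] = 28  (first piece 2, then r[7]=24)
r[10] = 30  (first piece 3, then r[7]=24)
One optimal plan: pieces 7 + 3 (1 cut) → €31 − €1 = €30.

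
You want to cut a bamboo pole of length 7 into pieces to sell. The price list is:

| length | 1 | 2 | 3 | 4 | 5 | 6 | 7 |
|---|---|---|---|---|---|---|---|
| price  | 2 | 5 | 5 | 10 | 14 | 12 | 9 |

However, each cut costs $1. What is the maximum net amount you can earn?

Let net[k] be the best obtainable value from length k. For each k, try every first piece i and keep the best of price[i] + net[k−i] minus the 1 cut fee when i<k.
net[1] = 2
net[2] = max(2+2-1, 5+0) = 5
net[3] = max(2+5-1, 5+2-1, 5+0) = 6
net[4] = max(2+6-1, 5+5-1, 5+2-1, 10+0) = 10
net[5] = max(2+10-1, 5+6-1, 5+5-1, 10+2-1, 14+0) = 14
net[6] = max(2+14-1, 5+10-1, 5+6-1, 10+5-1, 14+2-1, 12+0) = 15
net[7] = max(2+15-1, 5+14-1, 5+10-1, …, 12+2-1, 9+0) = 18
One optimal plan: pieces 5 + 2 (1 cut) → $19 − $1 = $18.

18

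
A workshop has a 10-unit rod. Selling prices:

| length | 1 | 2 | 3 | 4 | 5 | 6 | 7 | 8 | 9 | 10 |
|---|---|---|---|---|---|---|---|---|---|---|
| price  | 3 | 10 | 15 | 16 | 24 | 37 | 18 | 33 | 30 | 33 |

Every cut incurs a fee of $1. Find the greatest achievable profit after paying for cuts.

Let v[k] be the best obtainable value from length k. For each k, try every first piece i and keep the best of price[i] + v[k−i] minus the 1 cut fee when i<k.
v[1] = 3
v[2] = max(3+3-1, 10+0) = 10
v[3] = max(3+10-1, 10+3-1, 15+0) = 15
v[4] = max(3+15-1, 10+10-1, 15+3-1, 16+0) = 19
v[5] = max(3+19-1, 10+15-1, 15+10-1, 16+3-1, 24+0) = 24
v[6] = max(3+24-1, 10+19-1, 15+15-1, 16+10-1, 24+3-1, 37+0) = 37
v[7] = max(3+37-1, 10+24-1, 15+19-1, …, 37+3-1, 18+0) = 39
v[8] = max(3+39-1, 10+37-1, 15+24-1, …, 18+3-1, 33+0) = 46
v[9] = max(3+46-1, 10+39-1, 15+37-1, …, 33+3-1, 30+0) = 51
v[10] = max(3+51-1, 10+46-1, 15+39-1, …, 30+3-1, 33+0) = 55
One optimal plan: pieces 6 + 2 + 2 (2 cuts) → $57 − $2 = $55.

55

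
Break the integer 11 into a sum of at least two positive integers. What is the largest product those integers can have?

Fill f[k] for k=2..11: at each k try every first piece i and multiply by the better of (k−i) uncut or f[k−i].
Small cases: f[2]=1, f[3]=2, f[4]=4, f[5]=6, f[6]=9.
f[7] = max(1·9, 2·6, 3·4, 4·3, 5·2, 6·1) = 12
f[8] = max(1·12, 2·9, 3·6, …, 6·2, 7·1) = 18
f[9] = max(1·18, 2·12, 3·9, …, 7·2, 8·1) = 27
f[10] = max(1·27, 2·18, 3·12, …, 8·2, 9·1) = 36
f[11] = max(1·36, 2·27, 3·18, …, 9·2, 10·1) = 54
One optimal split: 3 + 3 + 3 + 2; product 3·3·3·2 = 54.

54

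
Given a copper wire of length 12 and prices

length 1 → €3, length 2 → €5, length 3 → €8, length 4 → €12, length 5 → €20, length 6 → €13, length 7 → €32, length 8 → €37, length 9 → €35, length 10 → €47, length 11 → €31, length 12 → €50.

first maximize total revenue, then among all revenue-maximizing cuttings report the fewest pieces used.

3

Consider every possible first cut. r[k] is the best of p[i]+r[k−i] over all sellable i≤k.
r[1] = 3
r[2] = 6  (first piece 1, then r[1]=3)
r[3] = 9  (first piece 1, then r[2]=6)
r[4] = 12  (first piece 1, then r[3]=9)
r[5] = 20
r[6] = 23  (first piece 1, then r[5]=20)
r[7] = 32
r[8] = 37
r[9] = 40  (first piece 1, then r[8]=37)
r[10] = 47
r[11] = 50  (first piece 1, then r[10]=47)
r[12] = 53  (first piece 1, then r[11]=50)
Maximum revenue is €53.
Now minimize piece count subject to staying optimal: for each k, pieces[k] = 1 + min over i with p[i]+r[k−i]=r[k] of pieces[k−i].
pieces[9] = 2
pieces[10] = 1
pieces[11] = 2
pieces[12] = 3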